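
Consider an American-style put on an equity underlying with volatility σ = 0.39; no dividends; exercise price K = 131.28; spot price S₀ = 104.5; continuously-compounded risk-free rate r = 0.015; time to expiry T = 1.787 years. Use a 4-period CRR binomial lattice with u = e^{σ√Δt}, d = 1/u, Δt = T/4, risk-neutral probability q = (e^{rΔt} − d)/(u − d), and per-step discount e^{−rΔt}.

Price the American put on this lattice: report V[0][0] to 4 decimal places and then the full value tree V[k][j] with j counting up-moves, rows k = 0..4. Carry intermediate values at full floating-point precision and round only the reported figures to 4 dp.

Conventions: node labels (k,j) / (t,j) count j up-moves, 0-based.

price = 39.1857
tree:
39.1857
53.2593 22.4297
69.2362 34.3688 8.0528
83.4733 50.7594 14.6852 0.0000
94.4434 69.2362 26.7800 0.0000 0.0000

params: Δt=0.44675 u=1.29780 d=0.77053 q=0.44795 e^(-rΔt)=0.99332
t_4 payoffs: 94.4434 69.2362 26.7800 0.0000 0.0000
k=3: node(3,0) S=47.8067 payoff=83.4733 vs cont=82.5965 → 83.4733 [stop]  node(3,1) S=80.5206 payoff=50.7594 vs cont=49.8826 → 50.7594 [stop]  node(3,2) S=135.6205 payoff=0.0000 vs cont=14.6852 → 14.6852 [wait]  node(3,3) S=228.4249 payoff=0.0000 vs cont=0.0000 → 0.0000 [wait]
k=2: node(2,0) S=62.0438 payoff=69.2362 vs cont=68.3594 → 69.2362 [stop]  node(2,1) S=104.5000 payoff=26.7800 vs cont=34.3688 → 34.3688 [wait]  node(2,2) S=176.0088 payoff=0.0000 vs cont=8.0528 → 8.0528 [wait]
k=1: node(1,0) S=80.5206 payoff=50.7594 vs cont=53.2593 → 53.2593 [wait]  node(1,1) S=135.6205 payoff=0.0000 vs cont=22.4297 → 22.4297 [wait]
k=0: node(0,0) S=104.5000 payoff=26.7800 vs cont=39.1857 → 39.1857 [wait]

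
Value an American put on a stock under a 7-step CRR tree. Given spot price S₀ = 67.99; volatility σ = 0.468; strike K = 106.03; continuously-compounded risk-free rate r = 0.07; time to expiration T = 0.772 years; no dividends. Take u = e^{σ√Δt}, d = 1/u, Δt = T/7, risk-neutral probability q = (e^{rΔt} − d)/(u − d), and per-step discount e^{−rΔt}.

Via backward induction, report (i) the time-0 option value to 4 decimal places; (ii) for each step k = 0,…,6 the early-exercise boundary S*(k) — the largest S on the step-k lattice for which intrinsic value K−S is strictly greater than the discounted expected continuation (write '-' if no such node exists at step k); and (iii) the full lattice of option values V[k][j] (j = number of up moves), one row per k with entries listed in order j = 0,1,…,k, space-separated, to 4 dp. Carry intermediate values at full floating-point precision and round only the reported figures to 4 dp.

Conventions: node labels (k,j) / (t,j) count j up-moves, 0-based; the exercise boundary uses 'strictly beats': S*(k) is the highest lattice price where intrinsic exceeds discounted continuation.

params: Δt=0.11029 u=1.16815 d=0.85606 q=0.48606 e^(-rΔt)=0.99231
t_7 payoffs: 83.1234 74.7724 63.3768 47.8268 26.6076 0.0000 0.0000 0.0000
t_6: node(6,0) S=26.7583 payoff=79.2717 vs cont=78.4563 → 79.2717 [stop]  node(6,1) S=36.5135 payoff=69.5165 vs cont=68.7011 → 69.5165 [stop]  node(6,2) S=49.8252 payoff=56.2048 vs cont=55.3894 → 56.2048 [stop]  node(6,3) S=67.9900 payoff=38.0400 vs cont=37.2246 → 38.0400 [stop]  node(6,4) S=92.7771 payoff=13.2529 vs cont=13.5697 → 13.5697 [wait]  node(6,5) S=126.6008 payoff=0.0000 vs cont=0.0000 → 0.0000 [wait]  node(6,6) S=172.7555 payoff=0.0000 vs cont=0.0000 → 0.0000 [wait]  ⇒ S*(6)=67.9900
t_5: node(5,0) S=31.2576 payoff=74.7724 vs cont=73.9570 → 74.7724 [stop]  node(5,1) S=42.6532 payoff=63.3768 vs cont=62.5614 → 63.3768 [stop]  node(5,2) S=58.2032 payoff=47.8268 vs cont=47.0114 → 47.8268 [stop]  node(5,3) S=79.4224 payoff=26.6076 vs cont=25.9450 → 26.6076 [stop]  node(5,4) S=108.3773 payoff=0.0000 vs cont=6.9204 → 6.9204 [wait]  node(5,5) S=147.8884 payoff=0.0000 vs cont=0.0000 → 0.0000 [wait]  ⇒ S*(5)=79.4224
t_4: node(4,0) S=36.5135 payoff=69.5165 vs cont=68.7011 → 69.5165 [stop]  node(4,1) S=49.8252 payoff=56.2048 vs cont=55.3894 → 56.2048 [stop]  node(4,2) S=67.9900 payoff=38.0400 vs cont=37.2246 → 38.0400 [stop]  node(4,3) S=92.7771 payoff=13.2529 vs cont=16.9075 → 16.9075 [wait]  node(4,4) S=126.6008 payoff=0.0000 vs cont=3.5294 → 3.5294 [wait]  ⇒ S*(4)=67.9900
t_3: node(3,0) S=42.6532 payoff=63.3768 vs cont=62.5614 → 63.3768 [stop]  node(3,1) S=58.2032 payoff=47.8268 vs cont=47.0114 → 47.8268 [stop]  node(3,2) S=79.4224 payoff=26.6076 vs cont=27.5549 → 27.5549 [wait]  node(3,3) S=108.3773 payoff=0.0000 vs cont=10.3250 → 10.3250 [wait]  ⇒ S*(3)=58.2032
t_2: node(2,0) S=49.8252 payoff=56.2048 vs cont=55.3894 → 56.2048 [stop]  node(2,1) S=67.9900 payoff=38.0400 vs cont=37.6815 → 38.0400 [stop]  node(2,2) S=92.7771 payoff=13.2529 vs cont=19.0327 → 19.0327 [wait]  ⇒ S*(2)=67.9900
t_1: node(1,0) S=58.2032 payoff=47.8268 vs cont=47.0114 → 47.8268 [stop]  node(1,1) S=79.4224 payoff=26.6076 vs cont=28.5799 → 28.5799 [wait]  ⇒ S*(1)=58.2032
t_0: node(0,0) S=67.9900 payoff=38.0400 vs cont=38.1759 → 38.1759 [wait]  ⇒ S*(0)=-

price = 38.1759
boundary = - 58.2032 67.9900 58.2032 67.9900 79.4224 67.9900
tree:
38.1759
47.8268 28.5799
56.2048 38.0400 19.0327
63.3768 47.8268 27.5549 10.3250
69.5165 56.2048 38.0400 16.9075 3.5294
74.7724 63.3768 47.8268 26.6076 6.9204 0.0000
79.2717 69.5165 56.2048 38.0400 13.5697 0.0000 0.0000
83.1234 74.7724 63.3768 47.8268 26.6076 0.0000 0.0000 0.0000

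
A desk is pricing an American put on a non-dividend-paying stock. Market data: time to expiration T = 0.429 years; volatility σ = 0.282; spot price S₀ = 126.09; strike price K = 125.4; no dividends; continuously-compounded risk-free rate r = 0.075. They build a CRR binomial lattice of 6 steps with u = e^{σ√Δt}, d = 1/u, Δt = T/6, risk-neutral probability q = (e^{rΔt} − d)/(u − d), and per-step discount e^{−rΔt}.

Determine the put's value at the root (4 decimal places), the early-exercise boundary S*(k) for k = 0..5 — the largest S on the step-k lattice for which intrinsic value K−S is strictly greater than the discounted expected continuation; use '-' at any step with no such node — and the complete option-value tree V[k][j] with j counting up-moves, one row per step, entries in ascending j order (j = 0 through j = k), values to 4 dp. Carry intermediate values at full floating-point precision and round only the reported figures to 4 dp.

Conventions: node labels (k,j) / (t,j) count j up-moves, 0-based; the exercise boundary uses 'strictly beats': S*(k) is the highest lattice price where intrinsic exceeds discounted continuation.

params: Δt=0.07150 u=1.07832 d=0.92737 q=0.51678 e^(-rΔt)=0.99465
t_6 payoffs: 45.1968 32.1416 16.9613 0.0000 0.0000 0.0000 0.0000
t_5: node(5,0) S=86.4848 payoff=38.9152 vs cont=38.2445 → 38.9152 [stop]  node(5,1) S=100.5625 payoff=24.8375 vs cont=24.1668 → 24.8375 [stop]  node(5,2) S=116.9318 payoff=8.4682 vs cont=8.1522 → 8.4682 [stop]  node(5,3) S=135.9655 payoff=0.0000 vs cont=0.0000 → 0.0000 [wait]  node(5,4) S=158.0975 payoff=0.0000 vs cont=0.0000 → 0.0000 [wait]  node(5,5) S=183.8321 payoff=0.0000 vs cont=0.0000 → 0.0000 [wait]  ⇒ S*(5)=116.9318
t_4: node(4,0) S=93.2584 payoff=32.1416 vs cont=31.4709 → 32.1416 [stop]  node(4,1) S=108.4387 payoff=16.9613 vs cont=16.2906 → 16.9613 [stop]  node(4,2) S=126.0900 payoff=0.0000 vs cont=4.0702 → 4.0702 [wait]  node(4,3) S=146.6145 payoff=0.0000 vs cont=0.0000 → 0.0000 [wait]  node(4,4) S=170.4799 payoff=0.0000 vs cont=0.0000 → 0.0000 [wait]  ⇒ S*(4)=108.4387
t_3: node(3,0) S=100.5625 payoff=24.8375 vs cont=24.1668 → 24.8375 [stop]  node(3,1) S=116.9318 payoff=8.4682 vs cont=10.2444 → 10.2444 [wait]  node(3,2) S=135.9655 payoff=0.0000 vs cont=1.9563 → 1.9563 [wait]  node(3,3) S=158.0975 payoff=0.0000 vs cont=0.0000 → 0.0000 [wait]  ⇒ S*(3)=100.5625
t_2: node(2,0) S=108.4387 payoff=16.9613 vs cont=17.2036 → 17.2036 [wait]  node(2,1) S=126.0900 payoff=0.0000 vs cont=5.9294 → 5.9294 [wait]  node(2,2) S=146.6145 payoff=0.0000 vs cont=0.9403 → 0.9403 [wait]  ⇒ S*(2)=-
t_1: node(1,0) S=116.9318 payoff=8.4682 vs cont=11.3165 → 11.3165 [wait]  node(1,1) S=135.9655 payoff=0.0000 vs cont=3.3332 → 3.3332 [wait]  ⇒ S*(1)=-
t_0: node(0,0) S=126.0900 payoff=0.0000 vs cont=7.1524 → 7.1524 [wait]  ⇒ S*(0)=-

price = 7.1524
boundary = - - - 100.5625 108.4387 116.9318
tree:
7.1524
11.3165 3.3332
17.2036 5.9294 0.9403
24.8375 10.2444 1.9563 0.0000
32.1416 16.9613 4.0702 0.0000 0.0000
38.9152 24.8375 8.4682 0.0000 0.0000 0.0000
45.1968 32.1416 16.9613 0.0000 0.0000 0.0000 0.0000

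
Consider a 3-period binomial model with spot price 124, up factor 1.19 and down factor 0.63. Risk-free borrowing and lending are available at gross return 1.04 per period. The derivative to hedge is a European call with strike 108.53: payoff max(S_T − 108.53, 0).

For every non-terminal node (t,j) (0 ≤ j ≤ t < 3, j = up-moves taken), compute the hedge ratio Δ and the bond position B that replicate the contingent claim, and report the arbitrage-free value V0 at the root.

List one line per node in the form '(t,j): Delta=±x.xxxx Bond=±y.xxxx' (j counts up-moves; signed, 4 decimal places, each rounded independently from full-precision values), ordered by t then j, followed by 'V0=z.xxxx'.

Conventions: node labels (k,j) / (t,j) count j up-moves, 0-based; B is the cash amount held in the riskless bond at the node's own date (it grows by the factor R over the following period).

(0,0): Delta=0.7128 Bond=-52.5401
(1,0): Delta=0.0337 Bond=-1.5959
(1,1): Delta=0.8443 Bond=-74.0486
(2,0): Delta=0.0000 Bond=0.0000
(2,1): Delta=0.0403 Bond=-2.2670
(2,2): Delta=1.0000 Bond=-104.3558
V0=35.8414

Arbitrage-free pricing uses the up-move probability p* = (R−d)/(u−d) = 0.7321, discounting each step at R = 1.04.
Payoffs at expiry: V(3,0)=0.0000, V(3,1)=0.0000, V(3,2)=2.0957, V(3,3)=100.4297
(2,0): S=49.2156. Δ = (V_up−V_dn)/(S_up−S_dn) = (0.0000−0.0000)/(58.5666−31.0058) = 0.0000. V = [p*·0.0000 + (1−p*)·0.0000]/1.04 = 0.0000. B = V − Δ·S = 0.0000.
(2,1): S=92.9628. Δ = (V_up−V_dn)/(S_up−S_dn) = (2.0957−0.0000)/(110.6257−58.5666) = 0.0403. V = [p*·2.0957 + (1−p*)·0.0000]/1.04 = 1.4754. B = V − Δ·S = -2.2670.
(2,2): S=175.5964. Δ = (V_up−V_dn)/(S_up−S_dn) = (100.4297−2.0957)/(208.9597−110.6257) = 1.0000. V = [p*·100.4297 + (1−p*)·2.0957]/1.04 = 71.2406. B = V − Δ·S = -104.3558.
(1,0): S=78.1200. Δ = (V_up−V_dn)/(S_up−S_dn) = (1.4754−0.0000)/(92.9628−49.2156) = 0.0337. V = [p*·1.4754 + (1−p*)·0.0000]/1.04 = 1.0386. B = V − Δ·S = -1.5959.
(1,1): S=147.5600. Δ = (V_up−V_dn)/(S_up−S_dn) = (71.2406−1.4754)/(175.5964−92.9628) = 0.8443. V = [p*·71.2406 + (1−p*)·1.4754]/1.04 = 50.5322. B = V − Δ·S = -74.0486.
(0,0): S=124.0000. Δ = (V_up−V_dn)/(S_up−S_dn) = (50.5322−1.0386)/(147.5600−78.1200) = 0.7128. V = [p*·50.5322 + (1−p*)·1.0386]/1.04 = 35.8414. B = V − Δ·S = -52.5401.
Sanity check at the root: Δ(0,0)·S0 + B(0,0) reproduces V0 = 35.8414.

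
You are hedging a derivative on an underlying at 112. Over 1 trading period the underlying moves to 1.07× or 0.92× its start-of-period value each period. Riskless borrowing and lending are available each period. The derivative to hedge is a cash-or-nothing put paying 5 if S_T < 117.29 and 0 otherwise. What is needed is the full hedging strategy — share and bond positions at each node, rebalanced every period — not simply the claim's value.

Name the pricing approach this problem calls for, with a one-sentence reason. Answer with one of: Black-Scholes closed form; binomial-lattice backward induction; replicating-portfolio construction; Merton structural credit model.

Key observation: the task asks for the hedge itself — share and bond holdings at every node of the 1-period tree on spot 112 with factors 1.07/0.92 — which is exactly what the replicating-portfolio construction produces.

framework: replicating-portfolio construction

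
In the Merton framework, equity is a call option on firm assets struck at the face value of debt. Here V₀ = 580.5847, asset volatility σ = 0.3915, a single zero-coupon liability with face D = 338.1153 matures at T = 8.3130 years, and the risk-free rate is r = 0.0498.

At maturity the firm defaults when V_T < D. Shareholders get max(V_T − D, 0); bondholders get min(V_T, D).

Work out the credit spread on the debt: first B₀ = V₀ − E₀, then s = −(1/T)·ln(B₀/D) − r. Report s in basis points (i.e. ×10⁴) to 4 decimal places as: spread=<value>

Work the structural quantities from V₀ = 580.5847 against face 338.1153:
d₁ = [ln(V₀/D) + (r + σ²/2)T] / (σ√T)
   = [ln(580.5847/338.1153) + (0.0498 + 0.5·0.3915²)·8.3130] / (0.3915·√8.3130)
   = [0.540649 + 1.051064] / 1.128784 = 1.410113
d₂ = d₁ − σ√T = 1.410113 − 1.128784 = 0.281329
N(d₁) = 0.920747,  N(d₂) = 0.610771,  e^(−rT) = 0.661009
E₀ = V₀·N(d₁) − D·e^(−rT)·N(d₂)
   = 580.5847·0.920747 − 338.1153·0.661009·0.610771 = 398.065793
B₀ = V₀ − E₀ = 580.5847 − 398.065793 = 182.518907
spread = −(1/T)·ln(B₀/D) − r = −(1/8.3130)·ln(182.518907/338.1153) − 0.0498 = 0.02436495
in basis points: 0.02436495 × 10⁴ = 243.6495 bp

spread=243.6495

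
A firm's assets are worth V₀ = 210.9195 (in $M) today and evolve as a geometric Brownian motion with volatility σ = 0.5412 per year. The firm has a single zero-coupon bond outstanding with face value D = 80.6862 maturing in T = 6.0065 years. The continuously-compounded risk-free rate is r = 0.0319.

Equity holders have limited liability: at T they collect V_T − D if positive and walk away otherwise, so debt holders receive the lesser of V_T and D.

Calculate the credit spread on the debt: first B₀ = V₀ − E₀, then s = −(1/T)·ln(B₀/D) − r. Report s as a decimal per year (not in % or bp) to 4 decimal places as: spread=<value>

Equity is a call on the firm's assets struck at D = 80.6862:
d₁ = [ln(V₀/D) + (r + σ²/2)T] / (σ√T)
   = [ln(210.9195/80.6862) + (0.0319 + 0.5·0.5412²)·6.0065] / (0.5412·√6.0065)
   = [0.960909 + 1.071252] / 1.326382 = 1.532108
d₂ = d₁ − σ√T = 1.532108 − 1.326382 = 0.205727
N(d₁) = 0.937252,  N(d₂) = 0.581498,  e^(−rT) = 0.825631
E₀ = V₀·N(d₁) − D·e^(−rT)·N(d₂)
   = 210.9195·0.937252 − 80.6862·0.825631·0.581498 = 158.947102
B₀ = V₀ − E₀ = 210.9195 − 158.947102 = 51.972398
spread = −(1/T)·ln(B₀/D) − r = −(1/6.0065)·ln(51.972398/80.6862) − 0.0319 = 0.04132980

spread=0.0413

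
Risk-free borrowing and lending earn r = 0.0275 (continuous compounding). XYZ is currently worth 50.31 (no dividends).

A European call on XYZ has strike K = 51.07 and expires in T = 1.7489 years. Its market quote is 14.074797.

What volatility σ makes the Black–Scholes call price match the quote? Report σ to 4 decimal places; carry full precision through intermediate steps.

sigma = 0.5170

At σ = 0.5170 the Black–Scholes value reproduces the quote:
σ√T = 0.517·√1.7489 = 0.683712
d₁ = (ln(S/K) + (r+σ²/2)T) / (σ√T) = (ln(50.31/51.07) + (0.0275+0.517²/2)·1.7489) / 0.683712 = (-0.014993 + 0.281826) / 0.683712 = 0.390270
d₂ = d₁ − σ√T = 0.390270 − 0.683712 = -0.293442
e^{−rT} = 0.953043
N(d₁) = 0.651832,  N(d₂) = 0.384592
V = S·N(d₁) − K·e^{−rT}·N(d₂) = 32.793647 − 18.718850 = 14.074797 (equal to the quote); since ∂V/∂σ > 0 for all σ, the implied volatility is unique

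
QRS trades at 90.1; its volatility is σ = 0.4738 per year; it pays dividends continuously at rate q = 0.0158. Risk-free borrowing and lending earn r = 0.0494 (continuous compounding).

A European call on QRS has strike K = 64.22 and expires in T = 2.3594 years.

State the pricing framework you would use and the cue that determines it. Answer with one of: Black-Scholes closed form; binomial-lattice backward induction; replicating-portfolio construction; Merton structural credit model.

Key observation: the strike-64.22 call on QRS is European-exercise on a continuously-modelled lognormal underlying, so its value is a single closed-form evaluation.

framework: Black-Scholes closed form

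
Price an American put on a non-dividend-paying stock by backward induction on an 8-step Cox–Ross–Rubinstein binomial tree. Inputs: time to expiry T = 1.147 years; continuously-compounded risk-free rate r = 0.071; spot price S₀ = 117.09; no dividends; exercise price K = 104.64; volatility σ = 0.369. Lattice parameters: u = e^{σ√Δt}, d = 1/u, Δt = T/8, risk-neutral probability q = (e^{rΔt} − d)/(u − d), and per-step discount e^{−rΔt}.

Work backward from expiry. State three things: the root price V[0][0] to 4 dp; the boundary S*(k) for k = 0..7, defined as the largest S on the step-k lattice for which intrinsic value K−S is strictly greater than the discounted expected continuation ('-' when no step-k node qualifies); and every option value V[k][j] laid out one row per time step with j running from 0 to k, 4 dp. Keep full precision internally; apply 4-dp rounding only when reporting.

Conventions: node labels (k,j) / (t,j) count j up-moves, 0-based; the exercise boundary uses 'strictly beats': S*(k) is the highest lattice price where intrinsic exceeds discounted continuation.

params: Δt=0.14338 u=1.14995 d=0.86960 q=0.50162 e^(-rΔt)=0.98987
t_8 payoffs: 66.3507 54.0065 37.6826 16.0960 0.0000 0.0000 0.0000 0.0000 0.0000
t_7: node(7,0) S=44.0309 payoff=60.6091 vs cont=59.5493 → 60.6091 [stop]  node(7,1) S=58.2262 payoff=46.4138 vs cont=45.3540 → 46.4138 [stop]  node(7,2) S=76.9979 payoff=27.6421 vs cont=26.5823 → 27.6421 [stop]  node(7,3) S=101.8215 payoff=2.8185 vs cont=7.9406 → 7.9406 [wait]  node(7,4) S=134.6480 payoff=0.0000 vs cont=0.0000 → 0.0000 [wait]  node(7,5) S=178.0576 payoff=0.0000 vs cont=0.0000 → 0.0000 [wait]  node(7,6) S=235.4621 payoff=0.0000 vs cont=0.0000 → 0.0000 [wait]  node(7,7) S=311.3735 payoff=0.0000 vs cont=0.0000 → 0.0000 [wait]  ⇒ S*(7)=76.9979
t_6: node(6,0) S=50.6335 payoff=54.0065 vs cont=52.9467 → 54.0065 [stop]  node(6,1) S=66.9574 payoff=37.6826 vs cont=36.6228 → 37.6826 [stop]  node(6,2) S=88.5440 payoff=16.0960 vs cont=17.5795 → 17.5795 [wait]  node(6,3) S=117.0900 payoff=0.0000 vs cont=3.9174 → 3.9174 [wait]  node(6,4) S=154.8390 payoff=0.0000 vs cont=0.0000 → 0.0000 [wait]  node(6,5) S=204.7580 payoff=0.0000 vs cont=0.0000 → 0.0000 [wait]  node(6,6) S=270.7705 payoff=0.0000 vs cont=0.0000 → 0.0000 [wait]  ⇒ S*(6)=66.9574
t_5: node(5,0) S=58.2262 payoff=46.4138 vs cont=45.3540 → 46.4138 [stop]  node(5,1) S=76.9979 payoff=27.6421 vs cont=27.3189 → 27.6421 [stop]  node(5,2) S=101.8215 payoff=2.8185 vs cont=10.6177 → 10.6177 [wait]  node(5,3) S=134.6480 payoff=0.0000 vs cont=1.9326 → 1.9326 [wait]  node(5,4) S=178.0576 payoff=0.0000 vs cont=0.0000 → 0.0000 [wait]  node(5,5) S=235.4621 payoff=0.0000 vs cont=0.0000 → 0.0000 [wait]  ⇒ S*(5)=76.9979
t_4: node(4,0) S=66.9574 payoff=37.6826 vs cont=36.6228 → 37.6826 [stop]  node(4,1) S=88.5440 payoff=16.0960 vs cont=18.9088 → 18.9088 [wait]  node(4,2) S=117.0900 payoff=0.0000 vs cont=6.1976 → 6.1976 [wait]  node(4,3) S=154.8390 payoff=0.0000 vs cont=0.9534 → 0.9534 [wait]  node(4,4) S=204.7580 payoff=0.0000 vs cont=0.0000 → 0.0000 [wait]  ⇒ S*(4)=66.9574
t_3: node(3,0) S=76.9979 payoff=27.6421 vs cont=27.9790 → 27.9790 [wait]  node(3,1) S=101.8215 payoff=2.8185 vs cont=12.4056 → 12.4056 [wait]  node(3,2) S=134.6480 payoff=0.0000 vs cont=3.5309 → 3.5309 [wait]  node(3,3) S=178.0576 payoff=0.0000 vs cont=0.4703 → 0.4703 [wait]  ⇒ S*(3)=-
t_2: node(2,0) S=88.5440 payoff=16.0960 vs cont=19.9628 → 19.9628 [wait]  node(2,1) S=117.0900 payoff=0.0000 vs cont=7.8733 → 7.8733 [wait]  node(2,2) S=154.8390 payoff=0.0000 vs cont=1.9754 → 1.9754 [wait]  ⇒ S*(2)=-
t_1: node(1,0) S=101.8215 payoff=2.8185 vs cont=13.7577 → 13.7577 [wait]  node(1,1) S=134.6480 payoff=0.0000 vs cont=4.8650 → 4.8650 [wait]  ⇒ S*(1)=-
t_0: node(0,0) S=117.0900 payoff=0.0000 vs cont=9.2028 → 9.2028 [wait]  ⇒ S*(0)=-

price = 9.2028
boundary = - - - - 66.9574 76.9979 66.9574 76.9979
tree:
9.2028
13.7577 4.8650
19.9628 7.8733 1.9754
27.9790 12.4056 3.5309 0.4703
37.6826 18.9088 6.1976 0.9534 0.0000
46.4138 27.6421 10.6177 1.9326 0.0000 0.0000
54.0065 37.6826 17.5795 3.9174 0.0000 0.0000 0.0000
60.6091 46.4138 27.6421 7.9406 0.0000 0.0000 0.0000 0.0000
66.3507 54.0065 37.6826 16.0960 0.0000 0.0000 0.0000 0.0000 0.0000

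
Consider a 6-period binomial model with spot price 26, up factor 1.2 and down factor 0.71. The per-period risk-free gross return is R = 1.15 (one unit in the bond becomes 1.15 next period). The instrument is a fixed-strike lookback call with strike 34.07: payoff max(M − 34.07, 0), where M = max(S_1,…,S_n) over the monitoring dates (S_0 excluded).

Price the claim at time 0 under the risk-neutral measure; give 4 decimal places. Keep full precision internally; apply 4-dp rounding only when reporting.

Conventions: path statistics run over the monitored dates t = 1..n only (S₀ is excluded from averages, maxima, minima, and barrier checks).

price = 12.5817

No-arbitrage gives p* = (R−d)/(u−d) = 0.8980: enumerate every path, weight its payoff by its p*-probability, and discount by R^6.
Enumerate all 2^6 = 64 price paths (U = up ×1.2, D = down ×0.71); each path with k up-moves has probability p*^k·(1−p*)^(6−k).
DDDDDD: M=18.4600, payoff=0.0000, prob=0.000001
UDDDDD: M=31.2000, payoff=0.0000, prob=0.000010
DUDDDD: M=22.1520, payoff=0.0000, prob=0.000010
UUDDDD: M=37.4400, payoff=3.3700, prob=0.000087
DDUDDD: M=18.4600, payoff=0.0000, prob=0.000010
UDUDDD: M=31.2000, payoff=0.0000, prob=0.000087
DUUDDD: M=26.5824, payoff=0.0000, prob=0.000087
UUUDDD: M=44.9280, payoff=10.8580, prob=0.000769
DDDUDD: M=18.4600, payoff=0.0000, prob=0.000010
UDDUDD: M=31.2000, payoff=0.0000, prob=0.000087
DUDUDD: M=22.1520, payoff=0.0000, prob=0.000087
UUDUDD: M=37.4400, payoff=3.3700, prob=0.000769
DDUUDD: M=18.8735, payoff=0.0000, prob=0.000087
UDUUDD: M=31.8989, payoff=0.0000, prob=0.000769
DUUUDD: M=31.8989, payoff=0.0000, prob=0.000769
UUUUDD: M=53.9136, payoff=19.8436, prob=0.006770
DDDDUD: M=18.4600, payoff=0.0000, prob=0.000010
UDDDUD: M=31.2000, payoff=0.0000, prob=0.000087
DUDDUD: M=22.1520, payoff=0.0000, prob=0.000087
UUDDUD: M=37.4400, payoff=3.3700, prob=0.000769
DDUDUD: M=18.4600, payoff=0.0000, prob=0.000087
UDUDUD: M=31.2000, payoff=0.0000, prob=0.000769
DUUDUD: M=26.5824, payoff=0.0000, prob=0.000769
UUUDUD: M=44.9280, payoff=10.8580, prob=0.006770
DDDUUD: M=18.4600, payoff=0.0000, prob=0.000087
UDDUUD: M=31.2000, payoff=0.0000, prob=0.000769
DUDUUD: M=22.6482, payoff=0.0000, prob=0.000769
UUDUUD: M=38.2787, payoff=4.2087, prob=0.006770
DDUUUD: M=22.6482, payoff=0.0000, prob=0.000769
UDUUUD: M=38.2787, payoff=4.2087, prob=0.006770
DUUUUD: M=38.2787, payoff=4.2087, prob=0.006770
UUUUUD: M=64.6963, payoff=30.6263, prob=0.059574
DDDDDU: M=18.4600, payoff=0.0000, prob=0.000010
UDDDDU: M=31.2000, payoff=0.0000, prob=0.000087
DUDDDU: M=22.1520, payoff=0.0000, prob=0.000087
UUDDDU: M=37.4400, payoff=3.3700, prob=0.000769
DDUDDU: M=18.4600, payoff=0.0000, prob=0.000087
UDUDDU: M=31.2000, payoff=0.0000, prob=0.000769
DUUDDU: M=26.5824, payoff=0.0000, prob=0.000769
UUUDDU: M=44.9280, payoff=10.8580, prob=0.006770
DDDUDU: M=18.4600, payoff=0.0000, prob=0.000087
UDDUDU: M=31.2000, payoff=0.0000, prob=0.000769
DUDUDU: M=22.1520, payoff=0.0000, prob=0.000769
UUDUDU: M=37.4400, payoff=3.3700, prob=0.006770
DDUUDU: M=18.8735, payoff=0.0000, prob=0.000769
UDUUDU: M=31.8989, payoff=0.0000, prob=0.006770
DUUUDU: M=31.8989, payoff=0.0000, prob=0.006770
UUUUDU: M=53.9136, payoff=19.8436, prob=0.059574
DDDDUU: M=18.4600, payoff=0.0000, prob=0.000087
UDDDUU: M=31.2000, payoff=0.0000, prob=0.000769
DUDDUU: M=22.1520, payoff=0.0000, prob=0.000769
UUDDUU: M=37.4400, payoff=3.3700, prob=0.006770
DDUDUU: M=18.4600, payoff=0.0000, prob=0.000769
UDUDUU: M=31.2000, payoff=0.0000, prob=0.006770
DUUDUU: M=27.1778, payoff=0.0000, prob=0.006770
UUUDUU: M=45.9344, payoff=11.8644, prob=0.059574
DDDUUU: M=18.4600, payoff=0.0000, prob=0.000769
UDDUUU: M=31.2000, payoff=0.0000, prob=0.006770
DUDUUU: M=27.1778, payoff=0.0000, prob=0.006770
UUDUUU: M=45.9344, payoff=11.8644, prob=0.059574
DDUUUU: M=27.1778, payoff=0.0000, prob=0.006770
UDUUUU: M=45.9344, payoff=11.8644, prob=0.059574
DUUUUU: M=45.9344, payoff=11.8644, prob=0.059574
UUUUUU: M=77.6356, payoff=43.5656, prob=0.524251
Price = Σ prob·payoff / R^6 = 29.102128 / 2.313061 = 12.5817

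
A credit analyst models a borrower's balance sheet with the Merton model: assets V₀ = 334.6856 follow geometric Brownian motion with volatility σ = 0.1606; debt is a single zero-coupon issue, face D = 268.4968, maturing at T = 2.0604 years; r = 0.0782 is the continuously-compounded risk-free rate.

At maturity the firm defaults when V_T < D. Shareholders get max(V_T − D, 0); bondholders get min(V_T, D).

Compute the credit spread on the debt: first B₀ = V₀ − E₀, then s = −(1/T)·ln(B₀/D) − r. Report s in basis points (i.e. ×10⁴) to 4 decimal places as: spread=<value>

spread=27.5635

Work the structural quantities from V₀ = 334.6856 against face 268.4968:
d₁ = [ln(V₀/D) + (r + σ²/2)T] / (σ√T)
   = [ln(334.6856/268.4968) + (0.0782 + 0.5·0.1606²)·2.0604] / (0.1606·√2.0604)
   = [0.220353 + 0.187695] / 0.230527 = 1.770064
d₂ = d₁ − σ√T = 1.770064 − 0.230527 = 1.539538
N(d₁) = 0.961642,  N(d₂) = 0.938163,  e^(−rT) = 0.851187
E₀ = V₀·N(d₁) − D·e^(−rT)·N(d₂)
   = 334.6856·0.961642 − 268.4968·0.851187·0.938163 = 107.438827
B₀ = V₀ − E₀ = 334.6856 − 107.438827 = 227.246773
spread = −(1/T)·ln(B₀/D) − r = −(1/2.0604)·ln(227.246773/268.4968) − 0.0782 = 0.00275635
in basis points: 0.00275635 × 10⁴ = 27.5635 bp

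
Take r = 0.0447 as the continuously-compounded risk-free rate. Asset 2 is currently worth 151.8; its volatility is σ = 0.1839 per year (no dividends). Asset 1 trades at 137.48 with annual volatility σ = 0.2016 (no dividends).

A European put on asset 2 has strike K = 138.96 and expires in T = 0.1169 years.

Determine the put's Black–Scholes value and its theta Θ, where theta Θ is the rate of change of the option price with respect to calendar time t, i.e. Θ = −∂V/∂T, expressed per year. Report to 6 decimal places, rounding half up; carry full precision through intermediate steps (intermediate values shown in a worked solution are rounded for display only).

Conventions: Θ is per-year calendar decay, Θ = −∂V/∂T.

σ√T = 0.1839·√0.1169 = 0.062877
d₁ = (ln(S/K) + (r+σ²/2)T) / (σ√T) = (ln(151.8/138.96) + (0.0447+0.1839²/2)·0.1169) / 0.062877 = (0.088378 + 0.007202) / 0.062877 = 1.520119
d₂ = d₁ − σ√T = 1.520119 − 0.062877 = 1.457243
e^{−rT} = 0.994788
N(−d₁) = 0.064241,  N(−d₂) = 0.072525
Put price V = K·e^{−rT}·N(−d₂) − S·N(−d₁) = 10.025511 − 9.751711 = 0.273800
φ(d₁) = (1/√(2π))·e^{−d₁²/2} = 0.125642
Θ = −S·φ(d₁)·σ/(2√T) + r·K·e^{−rT}·N(−d₂) = −5.129213 + 0.448140 = -4.681072

price = 0.273800
Θ = -4.681072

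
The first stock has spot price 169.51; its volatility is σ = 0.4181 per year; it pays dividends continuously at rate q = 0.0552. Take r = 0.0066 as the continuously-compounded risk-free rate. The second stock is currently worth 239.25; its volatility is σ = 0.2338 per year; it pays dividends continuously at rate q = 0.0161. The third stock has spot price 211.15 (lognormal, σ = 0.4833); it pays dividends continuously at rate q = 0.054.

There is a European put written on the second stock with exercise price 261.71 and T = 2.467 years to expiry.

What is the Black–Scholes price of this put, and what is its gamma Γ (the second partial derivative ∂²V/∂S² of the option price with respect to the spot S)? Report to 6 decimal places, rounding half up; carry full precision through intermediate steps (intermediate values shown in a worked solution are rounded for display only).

σ√T = 0.2338·√2.467 = 0.367222
d₁ = (ln(S/K) + (r−q+σ²/2)T) / (σ√T) = (ln(239.25/261.71) + (0.0066−0.0161+0.2338²/2)·2.467) / 0.367222 = (-0.089728 + 0.043990) / 0.367222 = -0.124552
d₂ = d₁ − σ√T = -0.124552 − 0.367222 = -0.491775
e^{−rT} = 0.983850
e^{−qT} = 0.961060
N(−d₁) = 0.549561,  N(−d₂) = 0.688561
Put price V = K·e^{−rT}·N(−d₂) − S·e^{−qT}·N(−d₁) = 177.292860 − 126.362506 = 50.930355
φ(d₁) = (1/√(2π))·e^{−d₁²/2} = 0.395860
Γ = e^{−qT}·φ(d₁) / (S·σ·√T) = 0.004330

price = 50.930355
Γ = 0.004330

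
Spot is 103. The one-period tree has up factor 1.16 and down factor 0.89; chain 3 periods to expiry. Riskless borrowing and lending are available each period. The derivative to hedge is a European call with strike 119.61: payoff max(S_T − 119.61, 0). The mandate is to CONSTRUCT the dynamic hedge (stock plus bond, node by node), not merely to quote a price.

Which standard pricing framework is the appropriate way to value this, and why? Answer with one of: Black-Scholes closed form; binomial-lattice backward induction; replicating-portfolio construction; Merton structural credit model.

framework: replicating-portfolio construction

Key observation: the deliverable is the dynamic trading strategy on the 3-step tree (spot 103, moves 1.16 and 0.89), so the valuation must go through the node-by-node replicating-portfolio solve.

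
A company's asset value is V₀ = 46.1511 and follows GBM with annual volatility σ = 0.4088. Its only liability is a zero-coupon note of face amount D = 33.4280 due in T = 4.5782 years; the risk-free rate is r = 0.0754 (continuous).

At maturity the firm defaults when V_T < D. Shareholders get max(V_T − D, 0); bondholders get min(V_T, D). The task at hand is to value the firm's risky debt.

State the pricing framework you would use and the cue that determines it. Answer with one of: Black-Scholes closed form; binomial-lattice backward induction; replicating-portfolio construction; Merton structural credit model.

Key observation: with the firm-asset dynamics (V₀ = 46.1511) and a single zero-coupon liability of face 33.4280 given, debt value, spread, and default probability all derive from the option view of the balance sheet.

framework: Merton structural credit model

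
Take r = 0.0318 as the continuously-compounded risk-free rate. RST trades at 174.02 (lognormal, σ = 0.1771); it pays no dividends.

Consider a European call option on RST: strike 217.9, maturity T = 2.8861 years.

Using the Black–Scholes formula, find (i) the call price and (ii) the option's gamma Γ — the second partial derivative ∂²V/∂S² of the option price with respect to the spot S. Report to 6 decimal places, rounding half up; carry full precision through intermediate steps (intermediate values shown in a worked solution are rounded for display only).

price = 12.029827
Γ = 0.007302

σ√T = 0.1771·√2.8861 = 0.300867
d₁ = (ln(S/K) + (r+σ²/2)T) / (σ√T) = (ln(174.02/217.9) + (0.0318+0.1771²/2)·2.8861) / 0.300867 = (-0.224866 + 0.137038) / 0.300867 = -0.291915
d₂ = d₁ − σ√T = -0.291915 − 0.300867 = -0.592782
e^{−rT} = 0.912308
N(d₁) = 0.385176,  N(d₂) = 0.276664
Call price V = S·N(d₁) − K·e^{−rT}·N(d₂) = 67.028275 − 54.998448 = 12.029827
φ(d₁) = (1/√(2π))·e^{−d₁²/2} = 0.382301
Γ = φ(d₁) / (S·σ·√T) = 0.007302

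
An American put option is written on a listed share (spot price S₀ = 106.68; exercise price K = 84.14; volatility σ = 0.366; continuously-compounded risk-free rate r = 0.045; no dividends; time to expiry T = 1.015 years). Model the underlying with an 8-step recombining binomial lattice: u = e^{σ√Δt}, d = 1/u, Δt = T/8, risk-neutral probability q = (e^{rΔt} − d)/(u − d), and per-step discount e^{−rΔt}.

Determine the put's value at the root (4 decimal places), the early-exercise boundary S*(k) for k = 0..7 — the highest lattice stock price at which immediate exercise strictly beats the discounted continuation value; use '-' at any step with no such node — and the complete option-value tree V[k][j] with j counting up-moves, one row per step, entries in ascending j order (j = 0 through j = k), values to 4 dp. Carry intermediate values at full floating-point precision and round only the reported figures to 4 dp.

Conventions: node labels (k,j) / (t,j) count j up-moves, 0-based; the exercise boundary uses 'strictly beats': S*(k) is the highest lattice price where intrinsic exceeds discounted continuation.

price = 4.3734
boundary = - - - - - 55.5896 63.3303 72.1489
tree:
4.3734
6.7738 1.9197
10.2360 3.2401 0.5643
15.0075 5.3766 1.0485 0.0656
21.1924 8.7291 1.9412 0.1292 0.0000
28.5504 13.7621 3.5792 0.2545 0.0000 0.0000
35.3449 20.8097 6.5688 0.5013 0.0000 0.0000 0.0000
41.3090 28.5504 11.9911 0.9874 0.0000 0.0000 0.0000 0.0000
46.5441 35.3449 20.8097 1.9446 0.0000 0.0000 0.0000 0.0000 0.0000

Δt=0.12687, u=1.13925, d=0.87777, q=0.48935, disc=e^(-rΔt)=0.99431
k=8 terminal: V=max(K-S,0) → 46.5441 35.3449 20.8097 1.9446 0.0000 0.0000 0.0000 0.0000 0.0000
k=7: j=0 S=42.8310 intr=41.3090 cont=40.8300 V=41.3090[EX]; j=1 S=55.5896 intr=28.5504 cont=28.0714 V=28.5504[EX]; j=2 S=72.1489 intr=11.9911 cont=11.5121 V=11.9911[EX]; j=3 S=93.6408 intr=0.0000 cont=0.9874 V=0.9874[hold]; j=4 S=121.5349 intr=0.0000 cont=0.0000 V=0.0000[hold]; j=5 S=157.7381 intr=0.0000 cont=0.0000 V=0.0000[hold]; j=6 S=204.7257 intr=0.0000 cont=0.0000 V=0.0000[hold]; j=7 S=265.7101 intr=0.0000 cont=0.0000 V=0.0000[hold]  S*(7)=72.1489
k=6: j=0 S=48.7951 intr=35.3449 cont=34.8659 V=35.3449[EX]; j=1 S=63.3303 intr=20.8097 cont=20.3307 V=20.8097[EX]; j=2 S=82.1954 intr=1.9446 cont=6.5688 V=6.5688[hold]; j=3 S=106.6800 intr=0.0000 cont=0.5013 V=0.5013[hold]; j=4 S=138.4582 intr=0.0000 cont=0.0000 V=0.0000[hold]; j=5 S=179.7026 intr=0.0000 cont=0.0000 V=0.0000[hold]; j=6 S=233.2331 intr=0.0000 cont=0.0000 V=0.0000[hold]  S*(6)=63.3303
k=5: j=0 S=55.5896 intr=28.5504 cont=28.0714 V=28.5504[EX]; j=1 S=72.1489 intr=11.9911 cont=13.7621 V=13.7621[hold]; j=2 S=93.6408 intr=0.0000 cont=3.5792 V=3.5792[hold]; j=3 S=121.5349 intr=0.0000 cont=0.2545 V=0.2545[hold]; j=4 S=157.7381 intr=0.0000 cont=0.0000 V=0.0000[hold]; j=5 S=204.7257 intr=0.0000 cont=0.0000 V=0.0000[hold]  S*(5)=55.5896
k=4: j=0 S=63.3303 intr=20.8097 cont=21.1924 V=21.1924[hold]; j=1 S=82.1954 intr=1.9446 cont=8.7291 V=8.7291[hold]; j=2 S=106.6800 intr=0.0000 cont=1.9412 V=1.9412[hold]; j=3 S=138.4582 intr=0.0000 cont=0.1292 V=0.1292[hold]; j=4 S=179.7026 intr=0.0000 cont=0.0000 V=0.0000[hold]  S*(4)=-
k=3: j=0 S=72.1489 intr=11.9911 cont=15.0075 V=15.0075[hold]; j=1 S=93.6408 intr=0.0000 cont=5.3766 V=5.3766[hold]; j=2 S=121.5349 intr=0.0000 cont=1.0485 V=1.0485[hold]; j=3 S=157.7381 intr=0.0000 cont=0.0656 V=0.0656[hold]  S*(3)=-
k=2: j=0 S=82.1954 intr=1.9446 cont=10.2360 V=10.2360[hold]; j=1 S=106.6800 intr=0.0000 cont=3.2401 V=3.2401[hold]; j=2 S=138.4582 intr=0.0000 cont=0.5643 V=0.5643[hold]  S*(2)=-
k=1: j=0 S=93.6408 intr=0.0000 cont=6.7738 V=6.7738[hold]; j=1 S=121.5349 intr=0.0000 cont=1.9197 V=1.9197[hold]  S*(1)=-
k=0: j=0 S=106.6800 intr=0.0000 cont=4.3734 V=4.3734[hold]  S*(0)=-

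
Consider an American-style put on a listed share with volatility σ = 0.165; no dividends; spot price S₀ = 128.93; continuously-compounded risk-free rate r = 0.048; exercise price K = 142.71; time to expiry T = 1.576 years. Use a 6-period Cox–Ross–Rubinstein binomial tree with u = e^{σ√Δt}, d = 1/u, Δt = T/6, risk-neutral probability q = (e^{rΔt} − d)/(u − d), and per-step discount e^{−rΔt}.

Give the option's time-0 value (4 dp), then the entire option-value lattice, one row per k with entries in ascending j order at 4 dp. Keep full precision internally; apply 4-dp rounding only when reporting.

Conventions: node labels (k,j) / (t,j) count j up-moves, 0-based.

price = 15.4546
tree:
15.4546
24.2346 8.7346
33.8414 14.8509 4.0068
42.6693 24.2346 7.6307 1.1787
50.7813 33.8414 13.9983 2.6752 0.0000
58.2356 42.6693 24.2346 6.0716 0.0000 0.0000
65.0854 50.7813 33.8414 13.7800 0.0000 0.0000 0.0000

Δt=0.26267  u=1.08824  d=0.91891  q=0.55380  discount=0.98747
step 6 (expiry): payoffs max(K−S,0) = 65.0854 50.7813 33.8414 13.7800 0.0000 0.0000 0.0000
k=5: (k=5,j=0): S=84.4744, K−S=58.2356, hold=56.4476 ⇒ V=58.2356 exercise | (k=5,j=1): S=100.0407, K−S=42.6693, hold=40.8813 ⇒ V=42.6693 exercise | (k=5,j=2): S=118.4754, K−S=24.2346, hold=22.4466 ⇒ V=24.2346 exercise | (k=5,j=3): S=140.3071, K−S=2.4029, hold=6.0716 ⇒ V=6.0716 continue | (k=5,j=4): S=166.1618, K−S=0.0000, hold=0.0000 ⇒ V=0.0000 continue | (k=5,j=5): S=196.7808, K−S=0.0000, hold=0.0000 ⇒ V=0.0000 continue
k=4: (k=4,j=0): S=91.9287, K−S=50.7813, hold=48.9933 ⇒ V=50.7813 exercise | (k=4,j=1): S=108.8686, K−S=33.8414, hold=32.0534 ⇒ V=33.8414 exercise | (k=4,j=2): S=128.9300, K−S=13.7800, hold=13.9983 ⇒ V=13.9983 continue | (k=4,j=3): S=152.6882, K−S=0.0000, hold=2.6752 ⇒ V=2.6752 continue | (k=4,j=4): S=180.8244, K−S=0.0000, hold=0.0000 ⇒ V=0.0000 continue
k=3: (k=3,j=0): S=100.0407, K−S=42.6693, hold=40.8813 ⇒ V=42.6693 exercise | (k=3,j=1): S=118.4754, K−S=24.2346, hold=22.5660 ⇒ V=24.2346 exercise | (k=3,j=2): S=140.3071, K−S=2.4029, hold=7.6307 ⇒ V=7.6307 continue | (k=3,j=3): S=166.1618, K−S=0.0000, hold=1.1787 ⇒ V=1.1787 continue
k=2: (k=2,j=0): S=108.8686, K−S=33.8414, hold=32.0534 ⇒ V=33.8414 exercise | (k=2,j=1): S=128.9300, K−S=13.7800, hold=14.8509 ⇒ V=14.8509 continue | (k=2,j=2): S=152.6882, K−S=0.0000, hold=4.0068 ⇒ V=4.0068 continue
k=1: (k=1,j=0): S=118.4754, K−S=24.2346, hold=23.0322 ⇒ V=24.2346 exercise | (k=1,j=1): S=140.3071, K−S=2.4029, hold=8.7346 ⇒ V=8.7346 continue
k=0: (k=0,j=0): S=128.9300, K−S=13.7800, hold=15.4546 ⇒ V=15.4546 continue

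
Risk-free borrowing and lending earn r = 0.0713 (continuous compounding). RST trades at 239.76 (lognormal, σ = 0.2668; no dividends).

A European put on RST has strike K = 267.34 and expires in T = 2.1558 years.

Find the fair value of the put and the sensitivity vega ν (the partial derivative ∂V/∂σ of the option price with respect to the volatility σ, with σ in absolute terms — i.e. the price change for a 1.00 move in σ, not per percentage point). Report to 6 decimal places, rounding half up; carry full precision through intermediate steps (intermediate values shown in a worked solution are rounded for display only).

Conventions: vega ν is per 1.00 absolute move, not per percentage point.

σ√T = 0.2668·√2.1558 = 0.391733
d₁ = (ln(S/K) + (r+σ²/2)T) / (σ√T) = (ln(239.76/267.34) + (0.0713+0.2668²/2)·2.1558) / 0.391733 = (-0.108883 + 0.230436) / 0.391733 = 0.310296
d₂ = d₁ − σ√T = 0.310296 − 0.391733 = -0.081437
e^{−rT} = 0.857522
N(−d₁) = 0.378168,  N(−d₂) = 0.532453
Put price V = K·e^{−rT}·N(−d₂) − S·N(−d₁) = 122.064771 − 90.669571 = 31.395201
φ(d₁) = (1/√(2π))·e^{−d₁²/2} = 0.380191
ν = S·φ(d₁)·√T = 133.839205

price = 31.395201
ν = 133.839205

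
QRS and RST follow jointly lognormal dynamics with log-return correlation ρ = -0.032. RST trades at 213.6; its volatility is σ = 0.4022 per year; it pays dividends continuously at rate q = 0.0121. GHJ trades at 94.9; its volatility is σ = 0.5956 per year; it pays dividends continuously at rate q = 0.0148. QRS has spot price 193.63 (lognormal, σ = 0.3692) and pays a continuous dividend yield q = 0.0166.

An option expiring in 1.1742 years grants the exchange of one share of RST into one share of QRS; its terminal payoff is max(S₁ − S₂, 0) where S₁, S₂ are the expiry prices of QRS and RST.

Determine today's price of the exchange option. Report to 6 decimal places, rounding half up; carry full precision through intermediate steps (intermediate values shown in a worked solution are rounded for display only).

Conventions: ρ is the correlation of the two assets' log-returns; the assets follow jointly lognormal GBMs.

exchange price = 37.624788

σ_eff = √(σ₁² + σ₂² − 2ρσ₁σ₂) = √(0.3692² + 0.4022² − 2·-0.032·0.3692·0.4022) = 0.554596
d₁ = (ln(S₁/S₂) + (q₂ − q₁ + σ_eff²/2)T) / (σ_eff√T) = (ln(193.63/213.6) + (0.0121 − 0.0166 + 0.153788)·1.1742) / 0.600963 = 0.128358
d₂ = d₁ − σ_eff√T = 0.128358 − 0.600963 = -0.472605
N(d₁) = 0.551067,  N(d₂) = 0.318247
V = S₁·e^{−q₁T}·N(d₁) − S₂·e^{−q₂T}·N(d₂) = 104.643461 − 67.018673 = 37.624788
Key observation: the rate r is irrelevant here: denominating values in RST turns the exchange into a ratio option on S₁/S₂, and discounting at r drops out.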